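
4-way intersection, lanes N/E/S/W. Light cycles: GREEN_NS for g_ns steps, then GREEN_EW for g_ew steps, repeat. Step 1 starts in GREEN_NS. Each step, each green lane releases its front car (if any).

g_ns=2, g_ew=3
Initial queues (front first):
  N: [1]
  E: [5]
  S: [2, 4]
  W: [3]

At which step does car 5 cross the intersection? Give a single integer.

Step 1 [NS]: N:car1-GO,E:wait,S:car2-GO,W:wait | queues: N=0 E=1 S=1 W=1
Step 2 [NS]: N:empty,E:wait,S:car4-GO,W:wait | queues: N=0 E=1 S=0 W=1
Step 3 [EW]: N:wait,E:car5-GO,S:wait,W:car3-GO | queues: N=0 E=0 S=0 W=0
Car 5 crosses at step 3

3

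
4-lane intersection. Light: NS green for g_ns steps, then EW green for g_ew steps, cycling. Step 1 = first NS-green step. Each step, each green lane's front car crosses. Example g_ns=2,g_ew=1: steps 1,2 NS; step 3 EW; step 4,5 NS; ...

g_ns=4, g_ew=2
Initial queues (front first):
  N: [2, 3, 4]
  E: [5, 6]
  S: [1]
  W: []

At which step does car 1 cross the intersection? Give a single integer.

Step 1 [NS]: N:car2-GO,E:wait,S:car1-GO,W:wait | queues: N=2 E=2 S=0 W=0
Step 2 [NS]: N:car3-GO,E:wait,S:empty,W:wait | queues: N=1 E=2 S=0 W=0
Step 3 [NS]: N:car4-GO,E:wait,S:empty,W:wait | queues: N=0 E=2 S=0 W=0
Step 4 [NS]: N:empty,E:wait,S:empty,W:wait | queues: N=0 E=2 S=0 W=0
Step 5 [EW]: N:wait,E:car5-GO,S:wait,W:empty | queues: N=0 E=1 S=0 W=0
Step 6 [EW]: N:wait,E:car6-GO,S:wait,W:empty | queues: N=0 E=0 S=0 W=0
Car 1 crosses at step 1

1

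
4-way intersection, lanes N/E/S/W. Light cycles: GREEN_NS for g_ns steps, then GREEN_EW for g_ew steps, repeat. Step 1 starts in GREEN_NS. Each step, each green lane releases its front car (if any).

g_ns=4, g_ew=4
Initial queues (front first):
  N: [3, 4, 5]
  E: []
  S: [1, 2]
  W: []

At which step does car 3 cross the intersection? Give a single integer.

Step 1 [NS]: N:car3-GO,E:wait,S:car1-GO,W:wait | queues: N=2 E=0 S=1 W=0
Step 2 [NS]: N:car4-GO,E:wait,S:car2-GO,W:wait | queues: N=1 E=0 S=0 W=0
Step 3 [NS]: N:car5-GO,E:wait,S:empty,W:wait | queues: N=0 E=0 S=0 W=0
Car 3 crosses at step 1

1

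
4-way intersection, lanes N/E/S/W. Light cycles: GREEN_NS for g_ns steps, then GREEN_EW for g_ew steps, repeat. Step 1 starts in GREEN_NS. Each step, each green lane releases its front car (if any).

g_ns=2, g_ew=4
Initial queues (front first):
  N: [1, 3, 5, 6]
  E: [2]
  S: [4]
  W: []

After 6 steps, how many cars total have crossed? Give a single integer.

Answer: 4

Derivation:
Step 1 [NS]: N:car1-GO,E:wait,S:car4-GO,W:wait | queues: N=3 E=1 S=0 W=0
Step 2 [NS]: N:car3-GO,E:wait,S:empty,W:wait | queues: N=2 E=1 S=0 W=0
Step 3 [EW]: N:wait,E:car2-GO,S:wait,W:empty | queues: N=2 E=0 S=0 W=0
Step 4 [EW]: N:wait,E:empty,S:wait,W:empty | queues: N=2 E=0 S=0 W=0
Step 5 [EW]: N:wait,E:empty,S:wait,W:empty | queues: N=2 E=0 S=0 W=0
Step 6 [EW]: N:wait,E:empty,S:wait,W:empty | queues: N=2 E=0 S=0 W=0
Cars crossed by step 6: 4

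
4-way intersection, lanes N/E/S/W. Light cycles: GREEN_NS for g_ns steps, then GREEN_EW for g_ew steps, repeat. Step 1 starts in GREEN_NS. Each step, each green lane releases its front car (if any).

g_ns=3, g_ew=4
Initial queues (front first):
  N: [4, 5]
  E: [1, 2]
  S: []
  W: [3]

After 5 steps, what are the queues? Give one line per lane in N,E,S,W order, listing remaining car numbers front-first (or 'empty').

Step 1 [NS]: N:car4-GO,E:wait,S:empty,W:wait | queues: N=1 E=2 S=0 W=1
Step 2 [NS]: N:car5-GO,E:wait,S:empty,W:wait | queues: N=0 E=2 S=0 W=1
Step 3 [NS]: N:empty,E:wait,S:empty,W:wait | queues: N=0 E=2 S=0 W=1
Step 4 [EW]: N:wait,E:car1-GO,S:wait,W:car3-GO | queues: N=0 E=1 S=0 W=0
Step 5 [EW]: N:wait,E:car2-GO,S:wait,W:empty | queues: N=0 E=0 S=0 W=0

N: empty
E: empty
S: empty
W: empty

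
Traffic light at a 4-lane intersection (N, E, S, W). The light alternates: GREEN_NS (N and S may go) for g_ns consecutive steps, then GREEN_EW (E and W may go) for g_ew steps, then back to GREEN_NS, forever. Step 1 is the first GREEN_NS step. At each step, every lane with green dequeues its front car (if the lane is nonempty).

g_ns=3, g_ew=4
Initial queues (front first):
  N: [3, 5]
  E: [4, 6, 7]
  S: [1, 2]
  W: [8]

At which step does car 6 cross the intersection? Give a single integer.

Step 1 [NS]: N:car3-GO,E:wait,S:car1-GO,W:wait | queues: N=1 E=3 S=1 W=1
Step 2 [NS]: N:car5-GO,E:wait,S:car2-GO,W:wait | queues: N=0 E=3 S=0 W=1
Step 3 [NS]: N:empty,E:wait,S:empty,W:wait | queues: N=0 E=3 S=0 W=1
Step 4 [EW]: N:wait,E:car4-GO,S:wait,W:car8-GO | queues: N=0 E=2 S=0 W=0
Step 5 [EW]: N:wait,E:car6-GO,S:wait,W:empty | queues: N=0 E=1 S=0 W=0
Step 6 [EW]: N:wait,E:car7-GO,S:wait,W:empty | queues: N=0 E=0 S=0 W=0
Car 6 crosses at step 5

5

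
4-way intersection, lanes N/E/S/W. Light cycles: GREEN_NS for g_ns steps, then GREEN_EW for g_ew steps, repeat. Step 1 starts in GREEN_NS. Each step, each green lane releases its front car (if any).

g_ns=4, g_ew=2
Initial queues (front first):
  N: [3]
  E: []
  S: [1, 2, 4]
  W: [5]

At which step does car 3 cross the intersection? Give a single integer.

Step 1 [NS]: N:car3-GO,E:wait,S:car1-GO,W:wait | queues: N=0 E=0 S=2 W=1
Step 2 [NS]: N:empty,E:wait,S:car2-GO,W:wait | queues: N=0 E=0 S=1 W=1
Step 3 [NS]: N:empty,E:wait,S:car4-GO,W:wait | queues: N=0 E=0 S=0 W=1
Step 4 [NS]: N:empty,E:wait,S:empty,W:wait | queues: N=0 E=0 S=0 W=1
Step 5 [EW]: N:wait,E:empty,S:wait,W:car5-GO | queues: N=0 E=0 S=0 W=0
Car 3 crosses at step 1

1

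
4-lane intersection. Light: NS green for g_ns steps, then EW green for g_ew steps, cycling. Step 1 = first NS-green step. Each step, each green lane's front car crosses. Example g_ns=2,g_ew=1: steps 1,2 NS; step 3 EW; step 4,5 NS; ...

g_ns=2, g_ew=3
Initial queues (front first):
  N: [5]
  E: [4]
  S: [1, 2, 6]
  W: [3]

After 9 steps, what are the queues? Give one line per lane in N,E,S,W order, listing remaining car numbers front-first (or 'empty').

Step 1 [NS]: N:car5-GO,E:wait,S:car1-GO,W:wait | queues: N=0 E=1 S=2 W=1
Step 2 [NS]: N:empty,E:wait,S:car2-GO,W:wait | queues: N=0 E=1 S=1 W=1
Step 3 [EW]: N:wait,E:car4-GO,S:wait,W:car3-GO | queues: N=0 E=0 S=1 W=0
Step 4 [EW]: N:wait,E:empty,S:wait,W:empty | queues: N=0 E=0 S=1 W=0
Step 5 [EW]: N:wait,E:empty,S:wait,W:empty | queues: N=0 E=0 S=1 W=0
Step 6 [NS]: N:empty,E:wait,S:car6-GO,W:wait | queues: N=0 E=0 S=0 W=0

N: empty
E: empty
S: empty
W: empty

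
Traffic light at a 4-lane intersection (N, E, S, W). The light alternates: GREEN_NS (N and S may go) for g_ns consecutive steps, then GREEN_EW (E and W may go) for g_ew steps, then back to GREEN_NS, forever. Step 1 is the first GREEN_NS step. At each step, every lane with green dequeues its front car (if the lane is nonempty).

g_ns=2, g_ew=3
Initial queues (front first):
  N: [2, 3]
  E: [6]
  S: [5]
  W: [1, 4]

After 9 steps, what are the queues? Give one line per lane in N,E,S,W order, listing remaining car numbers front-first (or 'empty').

Step 1 [NS]: N:car2-GO,E:wait,S:car5-GO,W:wait | queues: N=1 E=1 S=0 W=2
Step 2 [NS]: N:car3-GO,E:wait,S:empty,W:wait | queues: N=0 E=1 S=0 W=2
Step 3 [EW]: N:wait,E:car6-GO,S:wait,W:car1-GO | queues: N=0 E=0 S=0 W=1
Step 4 [EW]: N:wait,E:empty,S:wait,W:car4-GO | queues: N=0 E=0 S=0 W=0

N: empty
E: empty
S: empty
W: empty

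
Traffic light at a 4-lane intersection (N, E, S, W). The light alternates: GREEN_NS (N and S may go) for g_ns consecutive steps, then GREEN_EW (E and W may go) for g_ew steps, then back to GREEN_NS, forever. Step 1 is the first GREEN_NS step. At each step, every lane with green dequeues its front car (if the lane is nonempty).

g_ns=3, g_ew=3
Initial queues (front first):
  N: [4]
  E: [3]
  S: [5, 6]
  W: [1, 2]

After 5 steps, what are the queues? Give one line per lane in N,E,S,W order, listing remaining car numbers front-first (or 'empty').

Step 1 [NS]: N:car4-GO,E:wait,S:car5-GO,W:wait | queues: N=0 E=1 S=1 W=2
Step 2 [NS]: N:empty,E:wait,S:car6-GO,W:wait | queues: N=0 E=1 S=0 W=2
Step 3 [NS]: N:empty,E:wait,S:empty,W:wait | queues: N=0 E=1 S=0 W=2
Step 4 [EW]: N:wait,E:car3-GO,S:wait,W:car1-GO | queues: N=0 E=0 S=0 W=1
Step 5 [EW]: N:wait,E:empty,S:wait,W:car2-GO | queues: N=0 E=0 S=0 W=0

N: empty
E: empty
S: empty
W: empty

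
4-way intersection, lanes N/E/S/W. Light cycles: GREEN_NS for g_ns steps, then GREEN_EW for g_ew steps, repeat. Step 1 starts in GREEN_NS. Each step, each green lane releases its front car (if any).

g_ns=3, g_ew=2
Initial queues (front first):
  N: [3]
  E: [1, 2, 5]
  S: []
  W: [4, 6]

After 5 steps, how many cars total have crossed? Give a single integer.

Answer: 5

Derivation:
Step 1 [NS]: N:car3-GO,E:wait,S:empty,W:wait | queues: N=0 E=3 S=0 W=2
Step 2 [NS]: N:empty,E:wait,S:empty,W:wait | queues: N=0 E=3 S=0 W=2
Step 3 [NS]: N:empty,E:wait,S:empty,W:wait | queues: N=0 E=3 S=0 W=2
Step 4 [EW]: N:wait,E:car1-GO,S:wait,W:car4-GO | queues: N=0 E=2 S=0 W=1
Step 5 [EW]: N:wait,E:car2-GO,S:wait,W:car6-GO | queues: N=0 E=1 S=0 W=0
Cars crossed by step 5: 5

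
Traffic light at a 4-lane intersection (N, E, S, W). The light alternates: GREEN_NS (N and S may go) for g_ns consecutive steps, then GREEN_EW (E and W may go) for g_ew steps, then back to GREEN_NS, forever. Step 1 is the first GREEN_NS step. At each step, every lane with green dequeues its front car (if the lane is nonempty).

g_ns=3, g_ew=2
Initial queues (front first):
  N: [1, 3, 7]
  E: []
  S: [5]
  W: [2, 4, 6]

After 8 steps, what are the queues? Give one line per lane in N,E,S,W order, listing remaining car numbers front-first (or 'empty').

Step 1 [NS]: N:car1-GO,E:wait,S:car5-GO,W:wait | queues: N=2 E=0 S=0 W=3
Step 2 [NS]: N:car3-GO,E:wait,S:empty,W:wait | queues: N=1 E=0 S=0 W=3
Step 3 [NS]: N:car7-GO,E:wait,S:empty,W:wait | queues: N=0 E=0 S=0 W=3
Step 4 [EW]: N:wait,E:empty,S:wait,W:car2-GO | queues: N=0 E=0 S=0 W=2
Step 5 [EW]: N:wait,E:empty,S:wait,W:car4-GO | queues: N=0 E=0 S=0 W=1
Step 6 [NS]: N:empty,E:wait,S:empty,W:wait | queues: N=0 E=0 S=0 W=1
Step 7 [NS]: N:empty,E:wait,S:empty,W:wait | queues: N=0 E=0 S=0 W=1
Step 8 [NS]: N:empty,E:wait,S:empty,W:wait | queues: N=0 E=0 S=0 W=1

N: empty
E: empty
S: empty
W: 6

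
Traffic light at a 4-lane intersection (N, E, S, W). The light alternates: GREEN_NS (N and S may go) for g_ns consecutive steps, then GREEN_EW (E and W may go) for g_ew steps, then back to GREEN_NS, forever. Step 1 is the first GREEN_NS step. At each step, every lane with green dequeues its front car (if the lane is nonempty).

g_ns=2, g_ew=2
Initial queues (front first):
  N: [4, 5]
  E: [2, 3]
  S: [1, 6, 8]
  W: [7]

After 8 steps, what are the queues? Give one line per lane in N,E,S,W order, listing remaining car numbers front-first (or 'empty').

Step 1 [NS]: N:car4-GO,E:wait,S:car1-GO,W:wait | queues: N=1 E=2 S=2 W=1
Step 2 [NS]: N:car5-GO,E:wait,S:car6-GO,W:wait | queues: N=0 E=2 S=1 W=1
Step 3 [EW]: N:wait,E:car2-GO,S:wait,W:car7-GO | queues: N=0 E=1 S=1 W=0
Step 4 [EW]: N:wait,E:car3-GO,S:wait,W:empty | queues: N=0 E=0 S=1 W=0
Step 5 [NS]: N:empty,E:wait,S:car8-GO,W:wait | queues: N=0 E=0 S=0 W=0

N: empty
E: empty
S: empty
W: empty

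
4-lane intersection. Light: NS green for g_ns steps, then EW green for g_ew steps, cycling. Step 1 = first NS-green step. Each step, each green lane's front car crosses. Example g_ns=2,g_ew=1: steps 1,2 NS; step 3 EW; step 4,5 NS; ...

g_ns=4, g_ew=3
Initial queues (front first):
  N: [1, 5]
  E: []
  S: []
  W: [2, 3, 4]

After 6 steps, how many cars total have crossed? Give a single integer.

Step 1 [NS]: N:car1-GO,E:wait,S:empty,W:wait | queues: N=1 E=0 S=0 W=3
Step 2 [NS]: N:car5-GO,E:wait,S:empty,W:wait | queues: N=0 E=0 S=0 W=3
Step 3 [NS]: N:empty,E:wait,S:empty,W:wait | queues: N=0 E=0 S=0 W=3
Step 4 [NS]: N:empty,E:wait,S:empty,W:wait | queues: N=0 E=0 S=0 W=3
Step 5 [EW]: N:wait,E:empty,S:wait,W:car2-GO | queues: N=0 E=0 S=0 W=2
Step 6 [EW]: N:wait,E:empty,S:wait,W:car3-GO | queues: N=0 E=0 S=0 W=1
Cars crossed by step 6: 4

Answer: 4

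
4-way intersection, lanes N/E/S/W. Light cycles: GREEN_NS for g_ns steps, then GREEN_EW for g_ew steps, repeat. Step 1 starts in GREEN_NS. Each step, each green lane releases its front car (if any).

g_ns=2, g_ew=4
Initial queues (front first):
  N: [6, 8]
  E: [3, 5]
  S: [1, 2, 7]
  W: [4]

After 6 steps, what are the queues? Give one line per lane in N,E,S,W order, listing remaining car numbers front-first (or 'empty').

Step 1 [NS]: N:car6-GO,E:wait,S:car1-GO,W:wait | queues: N=1 E=2 S=2 W=1
Step 2 [NS]: N:car8-GO,E:wait,S:car2-GO,W:wait | queues: N=0 E=2 S=1 W=1
Step 3 [EW]: N:wait,E:car3-GO,S:wait,W:car4-GO | queues: N=0 E=1 S=1 W=0
Step 4 [EW]: N:wait,E:car5-GO,S:wait,W:empty | queues: N=0 E=0 S=1 W=0
Step 5 [EW]: N:wait,E:empty,S:wait,W:empty | queues: N=0 E=0 S=1 W=0
Step 6 [EW]: N:wait,E:empty,S:wait,W:empty | queues: N=0 E=0 S=1 W=0

N: empty
E: empty
S: 7
W: empty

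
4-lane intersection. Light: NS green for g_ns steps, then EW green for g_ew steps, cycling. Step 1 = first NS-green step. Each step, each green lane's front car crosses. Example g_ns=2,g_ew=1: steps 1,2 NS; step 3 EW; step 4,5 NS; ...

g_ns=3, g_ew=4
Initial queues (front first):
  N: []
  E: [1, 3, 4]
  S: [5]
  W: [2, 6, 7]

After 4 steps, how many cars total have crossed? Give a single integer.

Step 1 [NS]: N:empty,E:wait,S:car5-GO,W:wait | queues: N=0 E=3 S=0 W=3
Step 2 [NS]: N:empty,E:wait,S:empty,W:wait | queues: N=0 E=3 S=0 W=3
Step 3 [NS]: N:empty,E:wait,S:empty,W:wait | queues: N=0 E=3 S=0 W=3
Step 4 [EW]: N:wait,E:car1-GO,S:wait,W:car2-GO | queues: N=0 E=2 S=0 W=2
Cars crossed by step 4: 3

Answer: 3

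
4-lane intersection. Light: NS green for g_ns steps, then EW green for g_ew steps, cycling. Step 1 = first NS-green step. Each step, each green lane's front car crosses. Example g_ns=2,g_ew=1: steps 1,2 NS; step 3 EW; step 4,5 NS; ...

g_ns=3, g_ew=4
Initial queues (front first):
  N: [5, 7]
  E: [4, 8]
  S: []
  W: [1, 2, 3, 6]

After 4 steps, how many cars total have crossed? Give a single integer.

Step 1 [NS]: N:car5-GO,E:wait,S:empty,W:wait | queues: N=1 E=2 S=0 W=4
Step 2 [NS]: N:car7-GO,E:wait,S:empty,W:wait | queues: N=0 E=2 S=0 W=4
Step 3 [NS]: N:empty,E:wait,S:empty,W:wait | queues: N=0 E=2 S=0 W=4
Step 4 [EW]: N:wait,E:car4-GO,S:wait,W:car1-GO | queues: N=0 E=1 S=0 W=3
Cars crossed by step 4: 4

Answer: 4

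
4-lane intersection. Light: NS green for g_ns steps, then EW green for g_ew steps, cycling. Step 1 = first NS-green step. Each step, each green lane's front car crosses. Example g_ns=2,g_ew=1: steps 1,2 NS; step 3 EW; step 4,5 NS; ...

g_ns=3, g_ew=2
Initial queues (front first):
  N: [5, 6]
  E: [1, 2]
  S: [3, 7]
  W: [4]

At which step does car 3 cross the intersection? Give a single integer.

Step 1 [NS]: N:car5-GO,E:wait,S:car3-GO,W:wait | queues: N=1 E=2 S=1 W=1
Step 2 [NS]: N:car6-GO,E:wait,S:car7-GO,W:wait | queues: N=0 E=2 S=0 W=1
Step 3 [NS]: N:empty,E:wait,S:empty,W:wait | queues: N=0 E=2 S=0 W=1
Step 4 [EW]: N:wait,E:car1-GO,S:wait,W:car4-GO | queues: N=0 E=1 S=0 W=0
Step 5 [EW]: N:wait,E:car2-GO,S:wait,W:empty | queues: N=0 E=0 S=0 W=0
Car 3 crosses at step 1

1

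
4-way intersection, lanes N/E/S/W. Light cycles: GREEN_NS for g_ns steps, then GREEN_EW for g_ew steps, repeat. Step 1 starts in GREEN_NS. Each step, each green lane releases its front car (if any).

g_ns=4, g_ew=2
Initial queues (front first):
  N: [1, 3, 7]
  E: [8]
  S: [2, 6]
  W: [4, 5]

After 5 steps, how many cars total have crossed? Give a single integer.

Step 1 [NS]: N:car1-GO,E:wait,S:car2-GO,W:wait | queues: N=2 E=1 S=1 W=2
Step 2 [NS]: N:car3-GO,E:wait,S:car6-GO,W:wait | queues: N=1 E=1 S=0 W=2
Step 3 [NS]: N:car7-GO,E:wait,S:empty,W:wait | queues: N=0 E=1 S=0 W=2
Step 4 [NS]: N:empty,E:wait,S:empty,W:wait | queues: N=0 E=1 S=0 W=2
Step 5 [EW]: N:wait,E:car8-GO,S:wait,W:car4-GO | queues: N=0 E=0 S=0 W=1
Cars crossed by step 5: 7

Answer: 7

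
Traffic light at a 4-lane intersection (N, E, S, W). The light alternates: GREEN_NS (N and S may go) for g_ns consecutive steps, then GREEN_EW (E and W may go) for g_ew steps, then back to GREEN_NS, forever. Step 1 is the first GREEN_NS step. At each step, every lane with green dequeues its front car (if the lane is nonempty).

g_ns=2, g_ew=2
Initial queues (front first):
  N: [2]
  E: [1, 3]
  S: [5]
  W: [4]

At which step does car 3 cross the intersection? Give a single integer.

Step 1 [NS]: N:car2-GO,E:wait,S:car5-GO,W:wait | queues: N=0 E=2 S=0 W=1
Step 2 [NS]: N:empty,E:wait,S:empty,W:wait | queues: N=0 E=2 S=0 W=1
Step 3 [EW]: N:wait,E:car1-GO,S:wait,W:car4-GO | queues: N=0 E=1 S=0 W=0
Step 4 [EW]: N:wait,E:car3-GO,S:wait,W:empty | queues: N=0 E=0 S=0 W=0
Car 3 crosses at step 4

4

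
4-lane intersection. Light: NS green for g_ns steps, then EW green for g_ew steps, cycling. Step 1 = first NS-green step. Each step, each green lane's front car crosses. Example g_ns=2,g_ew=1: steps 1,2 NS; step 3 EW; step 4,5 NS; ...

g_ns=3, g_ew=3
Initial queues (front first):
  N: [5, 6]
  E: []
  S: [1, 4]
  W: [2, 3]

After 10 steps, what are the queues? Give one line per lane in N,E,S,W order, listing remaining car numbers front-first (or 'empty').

Step 1 [NS]: N:car5-GO,E:wait,S:car1-GO,W:wait | queues: N=1 E=0 S=1 W=2
Step 2 [NS]: N:car6-GO,E:wait,S:car4-GO,W:wait | queues: N=0 E=0 S=0 W=2
Step 3 [NS]: N:empty,E:wait,S:empty,W:wait | queues: N=0 E=0 S=0 W=2
Step 4 [EW]: N:wait,E:empty,S:wait,W:car2-GO | queues: N=0 E=0 S=0 W=1
Step 5 [EW]: N:wait,E:empty,S:wait,W:car3-GO | queues: N=0 E=0 S=0 W=0

N: empty
E: empty
S: empty
W: empty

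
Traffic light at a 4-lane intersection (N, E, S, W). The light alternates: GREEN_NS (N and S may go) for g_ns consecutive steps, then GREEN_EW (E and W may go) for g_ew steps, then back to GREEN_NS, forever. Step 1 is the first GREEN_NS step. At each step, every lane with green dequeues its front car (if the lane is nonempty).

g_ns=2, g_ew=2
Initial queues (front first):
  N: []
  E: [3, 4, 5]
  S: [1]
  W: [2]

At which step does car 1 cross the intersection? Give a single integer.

Step 1 [NS]: N:empty,E:wait,S:car1-GO,W:wait | queues: N=0 E=3 S=0 W=1
Step 2 [NS]: N:empty,E:wait,S:empty,W:wait | queues: N=0 E=3 S=0 W=1
Step 3 [EW]: N:wait,E:car3-GO,S:wait,W:car2-GO | queues: N=0 E=2 S=0 W=0
Step 4 [EW]: N:wait,E:car4-GO,S:wait,W:empty | queues: N=0 E=1 S=0 W=0
Step 5 [NS]: N:empty,E:wait,S:empty,W:wait | queues: N=0 E=1 S=0 W=0
Step 6 [NS]: N:empty,E:wait,S:empty,W:wait | queues: N=0 E=1 S=0 W=0
Step 7 [EW]: N:wait,E:car5-GO,S:wait,W:empty | queues: N=0 E=0 S=0 W=0
Car 1 crosses at step 1

1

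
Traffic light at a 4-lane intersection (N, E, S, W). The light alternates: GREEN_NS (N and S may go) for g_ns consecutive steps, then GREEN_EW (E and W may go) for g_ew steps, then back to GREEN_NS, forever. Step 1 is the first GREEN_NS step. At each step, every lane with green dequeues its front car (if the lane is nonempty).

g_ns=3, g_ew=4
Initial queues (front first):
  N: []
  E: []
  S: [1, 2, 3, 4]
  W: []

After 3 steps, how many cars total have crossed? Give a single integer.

Step 1 [NS]: N:empty,E:wait,S:car1-GO,W:wait | queues: N=0 E=0 S=3 W=0
Step 2 [NS]: N:empty,E:wait,S:car2-GO,W:wait | queues: N=0 E=0 S=2 W=0
Step 3 [NS]: N:empty,E:wait,S:car3-GO,W:wait | queues: N=0 E=0 S=1 W=0
Cars crossed by step 3: 3

Answer: 3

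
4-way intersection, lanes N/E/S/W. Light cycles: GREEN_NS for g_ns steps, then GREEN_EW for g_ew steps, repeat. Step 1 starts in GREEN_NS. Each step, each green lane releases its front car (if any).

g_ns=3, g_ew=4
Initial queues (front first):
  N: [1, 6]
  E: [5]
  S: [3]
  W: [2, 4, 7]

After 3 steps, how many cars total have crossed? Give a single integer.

Step 1 [NS]: N:car1-GO,E:wait,S:car3-GO,W:wait | queues: N=1 E=1 S=0 W=3
Step 2 [NS]: N:car6-GO,E:wait,S:empty,W:wait | queues: N=0 E=1 S=0 W=3
Step 3 [NS]: N:empty,E:wait,S:empty,W:wait | queues: N=0 E=1 S=0 W=3
Cars crossed by step 3: 3

Answer: 3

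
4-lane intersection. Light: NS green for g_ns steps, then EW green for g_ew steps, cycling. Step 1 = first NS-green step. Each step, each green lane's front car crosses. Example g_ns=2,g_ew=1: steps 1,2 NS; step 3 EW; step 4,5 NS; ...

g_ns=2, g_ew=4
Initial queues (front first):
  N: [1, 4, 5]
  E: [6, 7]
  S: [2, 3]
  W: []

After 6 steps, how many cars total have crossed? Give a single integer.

Step 1 [NS]: N:car1-GO,E:wait,S:car2-GO,W:wait | queues: N=2 E=2 S=1 W=0
Step 2 [NS]: N:car4-GO,E:wait,S:car3-GO,W:wait | queues: N=1 E=2 S=0 W=0
Step 3 [EW]: N:wait,E:car6-GO,S:wait,W:empty | queues: N=1 E=1 S=0 W=0
Step 4 [EW]: N:wait,E:car7-GO,S:wait,W:empty | queues: N=1 E=0 S=0 W=0
Step 5 [EW]: N:wait,E:empty,S:wait,W:empty | queues: N=1 E=0 S=0 W=0
Step 6 [EW]: N:wait,E:empty,S:wait,W:empty | queues: N=1 E=0 S=0 W=0
Cars crossed by step 6: 6

Answer: 6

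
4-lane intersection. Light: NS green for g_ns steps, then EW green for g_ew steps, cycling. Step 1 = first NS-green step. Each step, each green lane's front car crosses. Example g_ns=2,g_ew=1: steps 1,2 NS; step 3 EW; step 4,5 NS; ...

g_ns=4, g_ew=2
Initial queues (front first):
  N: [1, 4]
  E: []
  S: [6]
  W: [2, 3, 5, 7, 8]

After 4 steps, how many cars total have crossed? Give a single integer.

Answer: 3

Derivation:
Step 1 [NS]: N:car1-GO,E:wait,S:car6-GO,W:wait | queues: N=1 E=0 S=0 W=5
Step 2 [NS]: N:car4-GO,E:wait,S:empty,W:wait | queues: N=0 E=0 S=0 W=5
Step 3 [NS]: N:empty,E:wait,S:empty,W:wait | queues: N=0 E=0 S=0 W=5
Step 4 [NS]: N:empty,E:wait,S:empty,W:wait | queues: N=0 E=0 S=0 W=5
Cars crossed by step 4: 3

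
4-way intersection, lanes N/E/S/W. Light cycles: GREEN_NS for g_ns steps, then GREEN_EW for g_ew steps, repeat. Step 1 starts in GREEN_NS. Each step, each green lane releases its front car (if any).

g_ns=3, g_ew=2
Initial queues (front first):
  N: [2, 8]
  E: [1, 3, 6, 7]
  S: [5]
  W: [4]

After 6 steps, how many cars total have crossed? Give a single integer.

Step 1 [NS]: N:car2-GO,E:wait,S:car5-GO,W:wait | queues: N=1 E=4 S=0 W=1
Step 2 [NS]: N:car8-GO,E:wait,S:empty,W:wait | queues: N=0 E=4 S=0 W=1
Step 3 [NS]: N:empty,E:wait,S:empty,W:wait | queues: N=0 E=4 S=0 W=1
Step 4 [EW]: N:wait,E:car1-GO,S:wait,W:car4-GO | queues: N=0 E=3 S=0 W=0
Step 5 [EW]: N:wait,E:car3-GO,S:wait,W:empty | queues: N=0 E=2 S=0 W=0
Step 6 [NS]: N:empty,E:wait,S:empty,W:wait | queues: N=0 E=2 S=0 W=0
Cars crossed by step 6: 6

Answer: 6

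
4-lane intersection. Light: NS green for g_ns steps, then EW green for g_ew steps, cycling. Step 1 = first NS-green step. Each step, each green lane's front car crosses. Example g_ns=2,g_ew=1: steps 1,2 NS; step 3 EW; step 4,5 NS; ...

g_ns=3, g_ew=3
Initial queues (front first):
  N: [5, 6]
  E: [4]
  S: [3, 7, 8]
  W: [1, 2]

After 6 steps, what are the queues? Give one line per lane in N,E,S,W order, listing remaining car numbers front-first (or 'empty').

Step 1 [NS]: N:car5-GO,E:wait,S:car3-GO,W:wait | queues: N=1 E=1 S=2 W=2
Step 2 [NS]: N:car6-GO,E:wait,S:car7-GO,W:wait | queues: N=0 E=1 S=1 W=2
Step 3 [NS]: N:empty,E:wait,S:car8-GO,W:wait | queues: N=0 E=1 S=0 W=2
Step 4 [EW]: N:wait,E:car4-GO,S:wait,W:car1-GO | queues: N=0 E=0 S=0 W=1
Step 5 [EW]: N:wait,E:empty,S:wait,W:car2-GO | queues: N=0 E=0 S=0 W=0

N: empty
E: empty
S: empty
W: empty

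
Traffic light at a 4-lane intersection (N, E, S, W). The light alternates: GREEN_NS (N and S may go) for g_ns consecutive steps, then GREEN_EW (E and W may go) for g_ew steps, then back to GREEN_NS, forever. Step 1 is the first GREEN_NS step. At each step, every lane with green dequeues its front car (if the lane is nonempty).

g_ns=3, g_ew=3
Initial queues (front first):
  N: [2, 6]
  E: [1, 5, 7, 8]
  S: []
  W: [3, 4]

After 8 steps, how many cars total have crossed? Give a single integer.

Answer: 7

Derivation:
Step 1 [NS]: N:car2-GO,E:wait,S:empty,W:wait | queues: N=1 E=4 S=0 W=2
Step 2 [NS]: N:car6-GO,E:wait,S:empty,W:wait | queues: N=0 E=4 S=0 W=2
Step 3 [NS]: N:empty,E:wait,S:empty,W:wait | queues: N=0 E=4 S=0 W=2
Step 4 [EW]: N:wait,E:car1-GO,S:wait,W:car3-GO | queues: N=0 E=3 S=0 W=1
Step 5 [EW]: N:wait,E:car5-GO,S:wait,W:car4-GO | queues: N=0 E=2 S=0 W=0
Step 6 [EW]: N:wait,E:car7-GO,S:wait,W:empty | queues: N=0 E=1 S=0 W=0
Step 7 [NS]: N:empty,E:wait,S:empty,W:wait | queues: N=0 E=1 S=0 W=0
Step 8 [NS]: N:empty,E:wait,S:empty,W:wait | queues: N=0 E=1 S=0 W=0
Cars crossed by step 8: 7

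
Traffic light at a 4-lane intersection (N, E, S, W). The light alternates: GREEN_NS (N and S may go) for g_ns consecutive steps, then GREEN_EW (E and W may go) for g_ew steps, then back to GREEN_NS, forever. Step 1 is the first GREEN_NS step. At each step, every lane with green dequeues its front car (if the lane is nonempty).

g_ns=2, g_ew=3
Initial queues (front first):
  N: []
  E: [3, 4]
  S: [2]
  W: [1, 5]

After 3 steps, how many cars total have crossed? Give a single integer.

Answer: 3

Derivation:
Step 1 [NS]: N:empty,E:wait,S:car2-GO,W:wait | queues: N=0 E=2 S=0 W=2
Step 2 [NS]: N:empty,E:wait,S:empty,W:wait | queues: N=0 E=2 S=0 W=2
Step 3 [EW]: N:wait,E:car3-GO,S:wait,W:car1-GO | queues: N=0 E=1 S=0 W=1
Cars crossed by step 3: 3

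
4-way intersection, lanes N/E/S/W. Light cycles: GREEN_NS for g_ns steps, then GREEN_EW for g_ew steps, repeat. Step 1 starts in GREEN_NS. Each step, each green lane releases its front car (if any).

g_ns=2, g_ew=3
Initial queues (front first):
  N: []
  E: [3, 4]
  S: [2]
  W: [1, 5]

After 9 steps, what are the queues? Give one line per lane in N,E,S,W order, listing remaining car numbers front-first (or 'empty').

Step 1 [NS]: N:empty,E:wait,S:car2-GO,W:wait | queues: N=0 E=2 S=0 W=2
Step 2 [NS]: N:empty,E:wait,S:empty,W:wait | queues: N=0 E=2 S=0 W=2
Step 3 [EW]: N:wait,E:car3-GO,S:wait,W:car1-GO | queues: N=0 E=1 S=0 W=1
Step 4 [EW]: N:wait,E:car4-GO,S:wait,W:car5-GO | queues: N=0 E=0 S=0 W=0

N: empty
E: empty
S: empty
W: empty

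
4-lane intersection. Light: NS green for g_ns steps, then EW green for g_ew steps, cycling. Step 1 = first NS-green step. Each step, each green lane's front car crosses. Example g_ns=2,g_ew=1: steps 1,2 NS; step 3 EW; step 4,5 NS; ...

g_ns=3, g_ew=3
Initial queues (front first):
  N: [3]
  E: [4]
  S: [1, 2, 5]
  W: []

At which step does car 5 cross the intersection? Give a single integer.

Step 1 [NS]: N:car3-GO,E:wait,S:car1-GO,W:wait | queues: N=0 E=1 S=2 W=0
Step 2 [NS]: N:empty,E:wait,S:car2-GO,W:wait | queues: N=0 E=1 S=1 W=0
Step 3 [NS]: N:empty,E:wait,S:car5-GO,W:wait | queues: N=0 E=1 S=0 W=0
Step 4 [EW]: N:wait,E:car4-GO,S:wait,W:empty | queues: N=0 E=0 S=0 W=0
Car 5 crosses at step 3

3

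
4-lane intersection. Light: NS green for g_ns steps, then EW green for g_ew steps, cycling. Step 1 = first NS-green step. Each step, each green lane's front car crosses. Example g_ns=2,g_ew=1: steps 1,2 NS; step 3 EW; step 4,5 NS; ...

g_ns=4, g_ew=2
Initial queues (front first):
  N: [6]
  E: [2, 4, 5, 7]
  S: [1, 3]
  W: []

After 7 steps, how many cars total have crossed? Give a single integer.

Answer: 5

Derivation:
Step 1 [NS]: N:car6-GO,E:wait,S:car1-GO,W:wait | queues: N=0 E=4 S=1 W=0
Step 2 [NS]: N:empty,E:wait,S:car3-GO,W:wait | queues: N=0 E=4 S=0 W=0
Step 3 [NS]: N:empty,E:wait,S:empty,W:wait | queues: N=0 E=4 S=0 W=0
Step 4 [NS]: N:empty,E:wait,S:empty,W:wait | queues: N=0 E=4 S=0 W=0
Step 5 [EW]: N:wait,E:car2-GO,S:wait,W:empty | queues: N=0 E=3 S=0 W=0
Step 6 [EW]: N:wait,E:car4-GO,S:wait,W:empty | queues: N=0 E=2 S=0 W=0
Step 7 [NS]: N:empty,E:wait,S:empty,W:wait | queues: N=0 E=2 S=0 W=0
Cars crossed by step 7: 5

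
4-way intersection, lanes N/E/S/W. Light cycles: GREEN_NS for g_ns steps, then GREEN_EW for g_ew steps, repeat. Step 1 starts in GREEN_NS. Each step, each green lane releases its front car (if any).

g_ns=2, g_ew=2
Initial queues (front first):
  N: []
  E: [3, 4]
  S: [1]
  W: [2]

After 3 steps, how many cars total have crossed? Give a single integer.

Answer: 3

Derivation:
Step 1 [NS]: N:empty,E:wait,S:car1-GO,W:wait | queues: N=0 E=2 S=0 W=1
Step 2 [NS]: N:empty,E:wait,S:empty,W:wait | queues: N=0 E=2 S=0 W=1
Step 3 [EW]: N:wait,E:car3-GO,S:wait,W:car2-GO | queues: N=0 E=1 S=0 W=0
Cars crossed by step 3: 3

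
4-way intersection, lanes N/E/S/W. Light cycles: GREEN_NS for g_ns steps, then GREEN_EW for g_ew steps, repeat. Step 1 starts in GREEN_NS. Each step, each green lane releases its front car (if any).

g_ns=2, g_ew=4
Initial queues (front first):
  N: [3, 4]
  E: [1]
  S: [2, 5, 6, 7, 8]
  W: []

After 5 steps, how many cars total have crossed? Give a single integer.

Step 1 [NS]: N:car3-GO,E:wait,S:car2-GO,W:wait | queues: N=1 E=1 S=4 W=0
Step 2 [NS]: N:car4-GO,E:wait,S:car5-GO,W:wait | queues: N=0 E=1 S=3 W=0
Step 3 [EW]: N:wait,E:car1-GO,S:wait,W:empty | queues: N=0 E=0 S=3 W=0
Step 4 [EW]: N:wait,E:empty,S:wait,W:empty | queues: N=0 E=0 S=3 W=0
Step 5 [EW]: N:wait,E:empty,S:wait,W:empty | queues: N=0 E=0 S=3 W=0
Cars crossed by step 5: 5

Answer: 5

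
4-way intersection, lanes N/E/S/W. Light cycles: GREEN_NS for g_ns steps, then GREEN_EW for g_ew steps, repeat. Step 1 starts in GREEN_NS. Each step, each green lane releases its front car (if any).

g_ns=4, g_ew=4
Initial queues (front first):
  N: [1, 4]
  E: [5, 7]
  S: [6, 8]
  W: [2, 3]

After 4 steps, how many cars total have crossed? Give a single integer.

Answer: 4

Derivation:
Step 1 [NS]: N:car1-GO,E:wait,S:car6-GO,W:wait | queues: N=1 E=2 S=1 W=2
Step 2 [NS]: N:car4-GO,E:wait,S:car8-GO,W:wait | queues: N=0 E=2 S=0 W=2
Step 3 [NS]: N:empty,E:wait,S:empty,W:wait | queues: N=0 E=2 S=0 W=2
Step 4 [NS]: N:empty,E:wait,S:empty,W:wait | queues: N=0 E=2 S=0 W=2
Cars crossed by step 4: 4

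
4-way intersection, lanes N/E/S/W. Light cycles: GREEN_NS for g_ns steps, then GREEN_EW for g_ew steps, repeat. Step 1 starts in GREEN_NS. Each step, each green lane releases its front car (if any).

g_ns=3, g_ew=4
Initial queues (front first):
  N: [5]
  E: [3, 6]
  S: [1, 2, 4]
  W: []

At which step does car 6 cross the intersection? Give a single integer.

Step 1 [NS]: N:car5-GO,E:wait,S:car1-GO,W:wait | queues: N=0 E=2 S=2 W=0
Step 2 [NS]: N:empty,E:wait,S:car2-GO,W:wait | queues: N=0 E=2 S=1 W=0
Step 3 [NS]: N:empty,E:wait,S:car4-GO,W:wait | queues: N=0 E=2 S=0 W=0
Step 4 [EW]: N:wait,E:car3-GO,S:wait,W:empty | queues: N=0 E=1 S=0 W=0
Step 5 [EW]: N:wait,E:car6-GO,S:wait,W:empty | queues: N=0 E=0 S=0 W=0
Car 6 crosses at step 5

5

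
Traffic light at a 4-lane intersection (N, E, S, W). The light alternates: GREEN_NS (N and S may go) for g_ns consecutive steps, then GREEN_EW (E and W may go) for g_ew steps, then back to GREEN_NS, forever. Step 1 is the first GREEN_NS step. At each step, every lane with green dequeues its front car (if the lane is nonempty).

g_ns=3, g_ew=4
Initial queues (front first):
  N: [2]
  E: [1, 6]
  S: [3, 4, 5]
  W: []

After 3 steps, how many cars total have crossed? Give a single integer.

Answer: 4

Derivation:
Step 1 [NS]: N:car2-GO,E:wait,S:car3-GO,W:wait | queues: N=0 E=2 S=2 W=0
Step 2 [NS]: N:empty,E:wait,S:car4-GO,W:wait | queues: N=0 E=2 S=1 W=0
Step 3 [NS]: N:empty,E:wait,S:car5-GO,W:wait | queues: N=0 E=2 S=0 W=0
Cars crossed by step 3: 4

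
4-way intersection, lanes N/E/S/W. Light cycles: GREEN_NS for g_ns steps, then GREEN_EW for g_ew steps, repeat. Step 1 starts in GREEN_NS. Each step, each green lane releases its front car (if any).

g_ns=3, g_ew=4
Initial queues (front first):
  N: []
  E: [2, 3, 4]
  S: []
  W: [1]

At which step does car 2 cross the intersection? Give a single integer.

Step 1 [NS]: N:empty,E:wait,S:empty,W:wait | queues: N=0 E=3 S=0 W=1
Step 2 [NS]: N:empty,E:wait,S:empty,W:wait | queues: N=0 E=3 S=0 W=1
Step 3 [NS]: N:empty,E:wait,S:empty,W:wait | queues: N=0 E=3 S=0 W=1
Step 4 [EW]: N:wait,E:car2-GO,S:wait,W:car1-GO | queues: N=0 E=2 S=0 W=0
Step 5 [EW]: N:wait,E:car3-GO,S:wait,W:empty | queues: N=0 E=1 S=0 W=0
Step 6 [EW]: N:wait,E:car4-GO,S:wait,W:empty | queues: N=0 E=0 S=0 W=0
Car 2 crosses at step 4

4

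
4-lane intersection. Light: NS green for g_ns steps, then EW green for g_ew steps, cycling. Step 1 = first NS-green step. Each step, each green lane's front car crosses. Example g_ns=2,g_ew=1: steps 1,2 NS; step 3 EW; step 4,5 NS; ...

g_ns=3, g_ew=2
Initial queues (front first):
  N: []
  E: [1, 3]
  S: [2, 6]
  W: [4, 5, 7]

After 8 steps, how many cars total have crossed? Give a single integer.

Step 1 [NS]: N:empty,E:wait,S:car2-GO,W:wait | queues: N=0 E=2 S=1 W=3
Step 2 [NS]: N:empty,E:wait,S:car6-GO,W:wait | queues: N=0 E=2 S=0 W=3
Step 3 [NS]: N:empty,E:wait,S:empty,W:wait | queues: N=0 E=2 S=0 W=3
Step 4 [EW]: N:wait,E:car1-GO,S:wait,W:car4-GO | queues: N=0 E=1 S=0 W=2
Step 5 [EW]: N:wait,E:car3-GO,S:wait,W:car5-GO | queues: N=0 E=0 S=0 W=1
Step 6 [NS]: N:empty,E:wait,S:empty,W:wait | queues: N=0 E=0 S=0 W=1
Step 7 [NS]: N:empty,E:wait,S:empty,W:wait | queues: N=0 E=0 S=0 W=1
Step 8 [NS]: N:empty,E:wait,S:empty,W:wait | queues: N=0 E=0 S=0 W=1
Cars crossed by step 8: 6

Answer: 6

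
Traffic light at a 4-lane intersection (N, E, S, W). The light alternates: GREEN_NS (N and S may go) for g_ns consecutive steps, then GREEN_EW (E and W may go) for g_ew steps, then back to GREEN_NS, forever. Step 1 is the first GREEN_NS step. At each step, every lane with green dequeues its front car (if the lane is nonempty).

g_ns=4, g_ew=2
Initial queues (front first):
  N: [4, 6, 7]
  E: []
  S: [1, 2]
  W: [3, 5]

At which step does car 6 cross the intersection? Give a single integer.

Step 1 [NS]: N:car4-GO,E:wait,S:car1-GO,W:wait | queues: N=2 E=0 S=1 W=2
Step 2 [NS]: N:car6-GO,E:wait,S:car2-GO,W:wait | queues: N=1 E=0 S=0 W=2
Step 3 [NS]: N:car7-GO,E:wait,S:empty,W:wait | queues: N=0 E=0 S=0 W=2
Step 4 [NS]: N:empty,E:wait,S:empty,W:wait | queues: N=0 E=0 S=0 W=2
Step 5 [EW]: N:wait,E:empty,S:wait,W:car3-GO | queues: N=0 E=0 S=0 W=1
Step 6 [EW]: N:wait,E:empty,S:wait,W:car5-GO | queues: N=0 E=0 S=0 W=0
Car 6 crosses at step 2

2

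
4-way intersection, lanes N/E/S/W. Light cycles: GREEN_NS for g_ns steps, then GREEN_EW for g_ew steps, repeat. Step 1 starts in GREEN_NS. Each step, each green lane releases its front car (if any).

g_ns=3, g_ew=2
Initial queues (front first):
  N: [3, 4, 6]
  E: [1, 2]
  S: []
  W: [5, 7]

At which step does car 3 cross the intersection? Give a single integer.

Step 1 [NS]: N:car3-GO,E:wait,S:empty,W:wait | queues: N=2 E=2 S=0 W=2
Step 2 [NS]: N:car4-GO,E:wait,S:empty,W:wait | queues: N=1 E=2 S=0 W=2
Step 3 [NS]: N:car6-GO,E:wait,S:empty,W:wait | queues: N=0 E=2 S=0 W=2
Step 4 [EW]: N:wait,E:car1-GO,S:wait,W:car5-GO | queues: N=0 E=1 S=0 W=1
Step 5 [EW]: N:wait,E:car2-GO,S:wait,W:car7-GO | queues: N=0 E=0 S=0 W=0
Car 3 crosses at step 1

1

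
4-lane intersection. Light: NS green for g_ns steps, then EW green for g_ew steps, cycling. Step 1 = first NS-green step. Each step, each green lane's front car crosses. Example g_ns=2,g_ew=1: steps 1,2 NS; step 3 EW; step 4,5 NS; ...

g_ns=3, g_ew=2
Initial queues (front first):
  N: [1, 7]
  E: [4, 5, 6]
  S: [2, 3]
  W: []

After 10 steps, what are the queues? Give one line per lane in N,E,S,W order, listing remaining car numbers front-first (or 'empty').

Step 1 [NS]: N:car1-GO,E:wait,S:car2-GO,W:wait | queues: N=1 E=3 S=1 W=0
Step 2 [NS]: N:car7-GO,E:wait,S:car3-GO,W:wait | queues: N=0 E=3 S=0 W=0
Step 3 [NS]: N:empty,E:wait,S:empty,W:wait | queues: N=0 E=3 S=0 W=0
Step 4 [EW]: N:wait,E:car4-GO,S:wait,W:empty | queues: N=0 E=2 S=0 W=0
Step 5 [EW]: N:wait,E:car5-GO,S:wait,W:empty | queues: N=0 E=1 S=0 W=0
Step 6 [NS]: N:empty,E:wait,S:empty,W:wait | queues: N=0 E=1 S=0 W=0
Step 7 [NS]: N:empty,E:wait,S:empty,W:wait | queues: N=0 E=1 S=0 W=0
Step 8 [NS]: N:empty,E:wait,S:empty,W:wait | queues: N=0 E=1 S=0 W=0
Step 9 [EW]: N:wait,E:car6-GO,S:wait,W:empty | queues: N=0 E=0 S=0 W=0

N: empty
E: empty
S: empty
W: empty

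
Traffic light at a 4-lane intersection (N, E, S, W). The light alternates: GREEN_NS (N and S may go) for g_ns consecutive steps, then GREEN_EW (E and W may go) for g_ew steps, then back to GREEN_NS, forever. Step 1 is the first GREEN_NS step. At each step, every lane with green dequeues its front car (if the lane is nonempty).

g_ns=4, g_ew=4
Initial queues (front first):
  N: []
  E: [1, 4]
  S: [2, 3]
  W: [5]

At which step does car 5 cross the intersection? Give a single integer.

Step 1 [NS]: N:empty,E:wait,S:car2-GO,W:wait | queues: N=0 E=2 S=1 W=1
Step 2 [NS]: N:empty,E:wait,S:car3-GO,W:wait | queues: N=0 E=2 S=0 W=1
Step 3 [NS]: N:empty,E:wait,S:empty,W:wait | queues: N=0 E=2 S=0 W=1
Step 4 [NS]: N:empty,E:wait,S:empty,W:wait | queues: N=0 E=2 S=0 W=1
Step 5 [EW]: N:wait,E:car1-GO,S:wait,W:car5-GO | queues: N=0 E=1 S=0 W=0
Step 6 [EW]: N:wait,E:car4-GO,S:wait,W:empty | queues: N=0 E=0 S=0 W=0
Car 5 crosses at step 5

5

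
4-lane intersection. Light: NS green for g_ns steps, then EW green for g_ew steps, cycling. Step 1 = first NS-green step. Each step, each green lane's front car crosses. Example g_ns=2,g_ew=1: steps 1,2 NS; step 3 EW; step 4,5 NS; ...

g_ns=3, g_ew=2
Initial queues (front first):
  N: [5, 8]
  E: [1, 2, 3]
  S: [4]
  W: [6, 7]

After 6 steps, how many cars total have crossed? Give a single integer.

Answer: 7

Derivation:
Step 1 [NS]: N:car5-GO,E:wait,S:car4-GO,W:wait | queues: N=1 E=3 S=0 W=2
Step 2 [NS]: N:car8-GO,E:wait,S:empty,W:wait | queues: N=0 E=3 S=0 W=2
Step 3 [NS]: N:empty,E:wait,S:empty,W:wait | queues: N=0 E=3 S=0 W=2
Step 4 [EW]: N:wait,E:car1-GO,S:wait,W:car6-GO | queues: N=0 E=2 S=0 W=1
Step 5 [EW]: N:wait,E:car2-GO,S:wait,W:car7-GO | queues: N=0 E=1 S=0 W=0
Step 6 [NS]: N:empty,E:wait,S:empty,W:wait | queues: N=0 E=1 S=0 W=0
Cars crossed by step 6: 7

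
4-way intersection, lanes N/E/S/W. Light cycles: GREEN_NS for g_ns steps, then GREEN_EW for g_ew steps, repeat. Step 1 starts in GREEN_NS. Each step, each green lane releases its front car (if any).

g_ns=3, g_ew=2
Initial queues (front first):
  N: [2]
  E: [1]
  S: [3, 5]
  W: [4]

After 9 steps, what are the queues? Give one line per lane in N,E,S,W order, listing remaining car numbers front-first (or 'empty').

Step 1 [NS]: N:car2-GO,E:wait,S:car3-GO,W:wait | queues: N=0 E=1 S=1 W=1
Step 2 [NS]: N:empty,E:wait,S:car5-GO,W:wait | queues: N=0 E=1 S=0 W=1
Step 3 [NS]: N:empty,E:wait,S:empty,W:wait | queues: N=0 E=1 S=0 W=1
Step 4 [EW]: N:wait,E:car1-GO,S:wait,W:car4-GO | queues: N=0 E=0 S=0 W=0

N: empty
E: empty
S: empty
W: empty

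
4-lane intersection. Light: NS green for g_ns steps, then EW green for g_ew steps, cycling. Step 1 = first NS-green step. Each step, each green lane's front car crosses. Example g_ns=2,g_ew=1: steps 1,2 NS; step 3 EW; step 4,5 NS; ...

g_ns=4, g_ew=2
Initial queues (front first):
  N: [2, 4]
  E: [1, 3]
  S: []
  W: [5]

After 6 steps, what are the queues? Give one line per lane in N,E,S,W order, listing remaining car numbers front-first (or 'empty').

Step 1 [NS]: N:car2-GO,E:wait,S:empty,W:wait | queues: N=1 E=2 S=0 W=1
Step 2 [NS]: N:car4-GO,E:wait,S:empty,W:wait | queues: N=0 E=2 S=0 W=1
Step 3 [NS]: N:empty,E:wait,S:empty,W:wait | queues: N=0 E=2 S=0 W=1
Step 4 [NS]: N:empty,E:wait,S:empty,W:wait | queues: N=0 E=2 S=0 W=1
Step 5 [EW]: N:wait,E:car1-GO,S:wait,W:car5-GO | queues: N=0 E=1 S=0 W=0
Step 6 [EW]: N:wait,E:car3-GO,S:wait,W:empty | queues: N=0 E=0 S=0 W=0

N: empty
E: empty
S: empty
W: empty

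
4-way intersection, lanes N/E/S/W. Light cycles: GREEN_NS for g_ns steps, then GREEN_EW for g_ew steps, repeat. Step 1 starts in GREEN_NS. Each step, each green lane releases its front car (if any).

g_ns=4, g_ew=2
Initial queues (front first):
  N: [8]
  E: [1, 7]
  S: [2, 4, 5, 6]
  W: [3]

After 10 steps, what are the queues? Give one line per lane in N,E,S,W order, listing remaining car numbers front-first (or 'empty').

Step 1 [NS]: N:car8-GO,E:wait,S:car2-GO,W:wait | queues: N=0 E=2 S=3 W=1
Step 2 [NS]: N:empty,E:wait,S:car4-GO,W:wait | queues: N=0 E=2 S=2 W=1
Step 3 [NS]: N:empty,E:wait,S:car5-GO,W:wait | queues: N=0 E=2 S=1 W=1
Step 4 [NS]: N:empty,E:wait,S:car6-GO,W:wait | queues: N=0 E=2 S=0 W=1
Step 5 [EW]: N:wait,E:car1-GO,S:wait,W:car3-GO | queues: N=0 E=1 S=0 W=0
Step 6 [EW]: N:wait,E:car7-GO,S:wait,W:empty | queues: N=0 E=0 S=0 W=0

N: empty
E: empty
S: empty
W: empty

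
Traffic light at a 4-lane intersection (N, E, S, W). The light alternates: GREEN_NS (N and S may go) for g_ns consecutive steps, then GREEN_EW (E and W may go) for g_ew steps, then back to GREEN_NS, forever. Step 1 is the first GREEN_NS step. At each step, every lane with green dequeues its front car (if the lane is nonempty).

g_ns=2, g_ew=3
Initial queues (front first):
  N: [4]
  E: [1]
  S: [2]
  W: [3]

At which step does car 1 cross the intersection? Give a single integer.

Step 1 [NS]: N:car4-GO,E:wait,S:car2-GO,W:wait | queues: N=0 E=1 S=0 W=1
Step 2 [NS]: N:empty,E:wait,S:empty,W:wait | queues: N=0 E=1 S=0 W=1
Step 3 [EW]: N:wait,E:car1-GO,S:wait,W:car3-GO | queues: N=0 E=0 S=0 W=0
Car 1 crosses at step 3

3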